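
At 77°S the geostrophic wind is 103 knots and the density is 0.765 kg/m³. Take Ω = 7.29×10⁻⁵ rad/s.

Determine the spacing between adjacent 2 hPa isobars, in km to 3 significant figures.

34.7 km

Coriolis parameter at 77°S:
f = 2Ω sin φ = 2 × 7.29×10⁻⁵ × sin 77° = 1.42×10⁻⁴ s⁻¹
Wind speed in SI: 103 knots = 53.0 m/s
Geostrophic balance rearranged: |∂P/∂n| = f ρ V_g
|∂P/∂n| = 1.42×10⁻⁴ × 0.765 × 53.0 = 5.76×10⁻³ Pa/m
Isobar spacing: Δn = ΔP/|∂P/∂n| = 200 Pa / 5.76×10⁻³ Pa/m = 34731 m ≈ 34.7 km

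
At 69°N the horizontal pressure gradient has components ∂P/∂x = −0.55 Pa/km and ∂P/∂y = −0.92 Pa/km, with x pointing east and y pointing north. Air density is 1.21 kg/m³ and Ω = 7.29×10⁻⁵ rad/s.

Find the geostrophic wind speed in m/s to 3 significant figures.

Coriolis parameter at 69°N:
f = 2Ω sin φ = 2 × 7.29×10⁻⁵ × sin 69° = 1.36×10⁻⁴ s⁻¹
Component geostrophic relations (x east, y north):
u_g = −(1/(fρ)) ∂P/∂y,  v_g = (1/(fρ)) ∂P/∂x
u_g = −(−0.92×10⁻³)/(1.36×10⁻⁴ × 1.21) = 5.59 m/s;  v_g = (−0.55×10⁻³)/(1.36×10⁻⁴ × 1.21) = −3.34 m/s
|V_g| = √(u_g² + v_g²) = 6.51 m/s

6.51 m/s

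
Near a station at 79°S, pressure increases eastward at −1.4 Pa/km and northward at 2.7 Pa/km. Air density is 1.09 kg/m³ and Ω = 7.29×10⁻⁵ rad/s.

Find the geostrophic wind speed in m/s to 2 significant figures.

Coriolis parameter at 79°S:
f = 2Ω sin φ = 2 × 7.29×10⁻⁵ × sin 79° = 1.43×10⁻⁴ s⁻¹
In the Southern Hemisphere f is negative: f = −1.43×10⁻⁴ s⁻¹.
Component geostrophic relations (x east, y north):
u_g = −(1/(fρ)) ∂P/∂y,  v_g = (1/(fρ)) ∂P/∂x
u_g = −(2.7×10⁻³)/(−1.43×10⁻⁴ × 1.09) = 17.3 m/s;  v_g = (−1.4×10⁻³)/(−1.43×10⁻⁴ × 1.09) = 8.97 m/s
|V_g| = √(u_g² + v_g²) = 19.5 m/s

19 m/s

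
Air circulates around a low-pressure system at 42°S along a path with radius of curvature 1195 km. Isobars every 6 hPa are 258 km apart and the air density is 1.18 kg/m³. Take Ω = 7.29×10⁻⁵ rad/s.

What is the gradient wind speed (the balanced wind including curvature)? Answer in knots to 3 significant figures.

Coriolis parameter at 42°S:
f = 2Ω sin φ = 2 × 7.29×10⁻⁵ × sin 42° = 9.76×10⁻⁵ s⁻¹
Pressure gradient: |∂P/∂n| = 600 Pa / 258000 m = 2.33×10⁻³ Pa/m
Geostrophic speed: V_g = |∂P/∂n|/(fρ) = 2.33×10⁻³/(9.76×10⁻⁵ × 1.18) = 20.2 m/s
Around a low, centrifugal force acts outward with Coriolis, so pressure-gradient force balances both:
(1/ρ)|∂P/∂n| = fV + V²/R  →  V² + fR·V − fR·V_g = 0
With fR = 9.76×10⁻⁵ × 1195×10³ m = 117 m/s:
V = [−fR + √((fR)² + 4 fR V_g)]/2 = [−117 + √(117² + 4×117×20.2)]/2 = 17.6 m/s
Subgeostrophic (V < V_g = 20.2 m/s), as expected around a low.
Converting: 17.6 m/s × 1.944 = 34.1 knots

34.1 knots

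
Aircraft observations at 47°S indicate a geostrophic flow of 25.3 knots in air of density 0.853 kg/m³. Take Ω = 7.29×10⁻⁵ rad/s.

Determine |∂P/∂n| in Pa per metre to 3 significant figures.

Coriolis parameter at 47°S:
f = 2Ω sin φ = 2 × 7.29×10⁻⁵ × sin 47° = 1.07×10⁻⁴ s⁻¹
Wind speed in SI: 25.3 knots = 13.0 m/s
Geostrophic balance rearranged: |∂P/∂n| = f ρ V_g
|∂P/∂n| = 1.07×10⁻⁴ × 0.853 × 13.0 = 1.18×10⁻³ Pa/m

1.18×10⁻³ Pa/m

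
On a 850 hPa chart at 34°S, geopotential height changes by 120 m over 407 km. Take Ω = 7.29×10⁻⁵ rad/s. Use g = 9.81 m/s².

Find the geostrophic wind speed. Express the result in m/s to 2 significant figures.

35 m/s

Coriolis parameter at 34°S:
f = 2Ω sin φ = 2 × 7.29×10⁻⁵ × sin 34° = 8.15×10⁻⁵ s⁻¹
Height gradient: |∂Z/∂n| = 120 m / 407000 m = 2.95×10⁻⁴
On a pressure surface, geostrophic balance gives V_g = (g/f)|∂Z/∂n|:
V_g = 9.81 × 2.95×10⁻⁴ / 8.15×10⁻⁵ = 35.5 m/s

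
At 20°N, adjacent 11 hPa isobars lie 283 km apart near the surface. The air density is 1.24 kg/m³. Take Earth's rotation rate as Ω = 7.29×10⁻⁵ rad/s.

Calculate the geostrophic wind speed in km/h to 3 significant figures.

226 km/h

Coriolis parameter at 20°N:
f = 2Ω sin φ = 2 × 7.29×10⁻⁵ × sin 20° = 4.99×10⁻⁵ s⁻¹
Pressure gradient: |∂P/∂n| = 1100 Pa / 283000 m = 3.89×10⁻³ Pa/m
Geostrophic balance (pressure-gradient force = Coriolis force):
V_g = (1/(fρ)) |∂P/∂n| = 3.89×10⁻³ / (4.99×10⁻⁵ × 1.24) = 62.9 m/s
Converting: 62.9 m/s × 3.6 = 226 km/h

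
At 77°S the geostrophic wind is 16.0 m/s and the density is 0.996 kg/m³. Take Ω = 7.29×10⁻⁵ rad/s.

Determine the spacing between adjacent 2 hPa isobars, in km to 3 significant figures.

Coriolis parameter at 77°S:
f = 2Ω sin φ = 2 × 7.29×10⁻⁵ × sin 77° = 1.42×10⁻⁴ s⁻¹
Geostrophic balance rearranged: |∂P/∂n| = f ρ V_g
|∂P/∂n| = 1.42×10⁻⁴ × 0.996 × 16.0 = 2.26×10⁻³ Pa/m
Isobar spacing: Δn = ΔP/|∂P/∂n| = 200 Pa / 2.26×10⁻³ Pa/m = 88342 m ≈ 88.3 km

88.3 km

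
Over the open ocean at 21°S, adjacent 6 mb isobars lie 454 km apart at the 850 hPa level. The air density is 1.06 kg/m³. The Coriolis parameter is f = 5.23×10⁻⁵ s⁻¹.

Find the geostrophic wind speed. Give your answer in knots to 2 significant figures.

46 knots

Pressure gradient: |∂P/∂n| = 600 Pa / 454000 m = 1.32×10⁻³ Pa/m
Geostrophic balance (pressure-gradient force = Coriolis force):
V_g = (1/(fρ)) |∂P/∂n| = 1.32×10⁻³ / (5.23×10⁻⁵ × 1.06) = 23.8 m/s
Converting: 23.8 m/s × 1.944 = 46 knots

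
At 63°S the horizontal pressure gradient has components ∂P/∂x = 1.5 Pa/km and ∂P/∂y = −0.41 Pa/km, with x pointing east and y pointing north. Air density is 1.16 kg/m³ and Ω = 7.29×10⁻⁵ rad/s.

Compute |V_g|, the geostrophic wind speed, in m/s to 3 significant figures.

10.3 m/s

Coriolis parameter at 63°S:
f = 2Ω sin φ = 2 × 7.29×10⁻⁵ × sin 63° = 1.30×10⁻⁴ s⁻¹
In the Southern Hemisphere f is negative: f = −1.30×10⁻⁴ s⁻¹.
Component geostrophic relations (x east, y north):
u_g = −(1/(fρ)) ∂P/∂y,  v_g = (1/(fρ)) ∂P/∂x
u_g = −(−0.41×10⁻³)/(−1.30×10⁻⁴ × 1.16) = −2.72 m/s;  v_g = (1.5×10⁻³)/(−1.30×10⁻⁴ × 1.16) = −9.95 m/s
|V_g| = √(u_g² + v_g²) = 10.3 m/s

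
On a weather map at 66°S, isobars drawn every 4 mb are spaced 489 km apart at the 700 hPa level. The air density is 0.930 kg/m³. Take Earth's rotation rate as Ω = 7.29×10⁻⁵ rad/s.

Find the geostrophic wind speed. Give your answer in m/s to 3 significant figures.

Coriolis parameter at 66°S:
f = 2Ω sin φ = 2 × 7.29×10⁻⁵ × sin 66° = 1.33×10⁻⁴ s⁻¹
Pressure gradient: |∂P/∂n| = 400 Pa / 489000 m = 8.18×10⁻⁴ Pa/m
Geostrophic balance (pressure-gradient force = Coriolis force):
V_g = (1/(fρ)) |∂P/∂n| = 8.18×10⁻⁴ / (1.33×10⁻⁴ × 0.930) = 6.60 m/s

6.60 m/s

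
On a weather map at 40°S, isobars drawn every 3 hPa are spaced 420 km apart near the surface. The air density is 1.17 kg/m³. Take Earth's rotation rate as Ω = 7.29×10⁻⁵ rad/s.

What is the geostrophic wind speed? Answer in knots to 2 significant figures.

13 knots

Coriolis parameter at 40°S:
f = 2Ω sin φ = 2 × 7.29×10⁻⁵ × sin 40° = 9.37×10⁻⁵ s⁻¹
Pressure gradient: |∂P/∂n| = 300 Pa / 420000 m = 7.14×10⁻⁴ Pa/m
Geostrophic balance (pressure-gradient force = Coriolis force):
V_g = (1/(fρ)) |∂P/∂n| = 7.14×10⁻⁴ / (9.37×10⁻⁵ × 1.17) = 6.51 m/s
Converting: 6.51 m/s × 1.944 = 13 knots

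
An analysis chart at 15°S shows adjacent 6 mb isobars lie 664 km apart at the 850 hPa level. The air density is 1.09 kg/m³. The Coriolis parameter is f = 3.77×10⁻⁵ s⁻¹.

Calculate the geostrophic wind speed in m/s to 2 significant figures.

22 m/s

Pressure gradient: |∂P/∂n| = 600 Pa / 664000 m = 9.04×10⁻⁴ Pa/m
Geostrophic balance (pressure-gradient force = Coriolis force):
V_g = (1/(fρ)) |∂P/∂n| = 9.04×10⁻⁴ / (3.77×10⁻⁵ × 1.09) = 22.0 m/s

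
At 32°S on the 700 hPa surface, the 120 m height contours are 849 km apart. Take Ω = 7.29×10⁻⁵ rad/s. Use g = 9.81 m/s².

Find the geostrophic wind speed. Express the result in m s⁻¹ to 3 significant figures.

17.9 m s⁻¹

Coriolis parameter at 32°S:
f = 2Ω sin φ = 2 × 7.29×10⁻⁵ × sin 32° = 7.73×10⁻⁵ s⁻¹
Height gradient: |∂Z/∂n| = 120 m / 849000 m = 1.41×10⁻⁴
On a pressure surface, geostrophic balance gives V_g = (g/f)|∂Z/∂n|:
V_g = 9.81 × 1.41×10⁻⁴ / 7.73×10⁻⁵ = 17.9 m/s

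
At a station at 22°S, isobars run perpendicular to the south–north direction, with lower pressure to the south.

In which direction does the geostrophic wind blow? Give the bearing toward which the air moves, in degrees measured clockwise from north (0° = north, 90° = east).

The pressure-gradient force points toward the south (bearing 180°).
Geostrophic balance: in the Southern Hemisphere the Coriolis force deflects motion to the left, so the geostrophic wind blows 90° to the left of the pressure-gradient force (low pressure on the right).
Rotating 180° by 90° counterclockwise gives 090° — the wind blows toward the east.

090°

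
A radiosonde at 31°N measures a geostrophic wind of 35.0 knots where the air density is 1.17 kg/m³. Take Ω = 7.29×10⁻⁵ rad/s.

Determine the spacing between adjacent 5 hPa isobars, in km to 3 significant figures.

Coriolis parameter at 31°N:
f = 2Ω sin φ = 2 × 7.29×10⁻⁵ × sin 31° = 7.51×10⁻⁵ s⁻¹
Wind speed in SI: 35.0 knots = 18.0 m/s
Geostrophic balance rearranged: |∂P/∂n| = f ρ V_g
|∂P/∂n| = 7.51×10⁻⁵ × 1.17 × 18.0 = 1.58×10⁻³ Pa/m
Isobar spacing: Δn = ΔP/|∂P/∂n| = 500 Pa / 1.58×10⁻³ Pa/m = 316068 m ≈ 316 km

316 km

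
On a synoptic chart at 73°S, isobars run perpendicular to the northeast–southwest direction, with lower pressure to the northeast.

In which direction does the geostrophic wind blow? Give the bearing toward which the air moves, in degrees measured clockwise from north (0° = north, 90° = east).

The pressure-gradient force points toward the northeast (bearing 045°).
Geostrophic balance: in the Southern Hemisphere the Coriolis force deflects motion to the left, so the geostrophic wind blows 90° to the left of the pressure-gradient force (low pressure on the right).
Rotating 045° by 90° counterclockwise gives 315° — the wind blows toward the northwest.

315°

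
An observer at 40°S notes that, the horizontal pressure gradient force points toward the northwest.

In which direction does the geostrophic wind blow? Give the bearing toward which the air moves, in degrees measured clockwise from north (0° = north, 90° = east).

225°

The pressure-gradient force points toward the northwest (bearing 315°).
Geostrophic balance: in the Southern Hemisphere the Coriolis force deflects motion to the left, so the geostrophic wind blows 90° to the left of the pressure-gradient force (low pressure on the right).
Rotating 315° by 90° counterclockwise gives 225° — the wind blows toward the southwest.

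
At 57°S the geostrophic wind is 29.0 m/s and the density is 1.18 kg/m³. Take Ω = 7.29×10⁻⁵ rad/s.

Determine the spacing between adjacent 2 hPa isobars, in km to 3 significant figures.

Coriolis parameter at 57°S:
f = 2Ω sin φ = 2 × 7.29×10⁻⁵ × sin 57° = 1.22×10⁻⁴ s⁻¹
Geostrophic balance rearranged: |∂P/∂n| = f ρ V_g
|∂P/∂n| = 1.22×10⁻⁴ × 1.18 × 29.0 = 4.18×10⁻³ Pa/m
Isobar spacing: Δn = ΔP/|∂P/∂n| = 200 Pa / 4.18×10⁻³ Pa/m = 47797 m ≈ 47.8 km

47.8 km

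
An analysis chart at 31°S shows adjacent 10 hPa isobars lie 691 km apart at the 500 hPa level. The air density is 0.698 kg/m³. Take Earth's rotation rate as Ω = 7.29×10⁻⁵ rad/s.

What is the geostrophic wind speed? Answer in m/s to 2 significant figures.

Coriolis parameter at 31°S:
f = 2Ω sin φ = 2 × 7.29×10⁻⁵ × sin 31° = 7.51×10⁻⁵ s⁻¹
Pressure gradient: |∂P/∂n| = 1000 Pa / 691000 m = 1.45×10⁻³ Pa/m
Geostrophic balance (pressure-gradient force = Coriolis force):
V_g = (1/(fρ)) |∂P/∂n| = 1.45×10⁻³ / (7.51×10⁻⁵ × 0.698) = 27.6 m/s

28 m/s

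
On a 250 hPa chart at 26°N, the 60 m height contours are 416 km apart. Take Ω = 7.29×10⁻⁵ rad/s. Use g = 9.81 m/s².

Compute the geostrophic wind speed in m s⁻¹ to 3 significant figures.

Coriolis parameter at 26°N:
f = 2Ω sin φ = 2 × 7.29×10⁻⁵ × sin 26° = 6.39×10⁻⁵ s⁻¹
Height gradient: |∂Z/∂n| = 60 m / 416000 m = 1.44×10⁻⁴
On a pressure surface, geostrophic balance gives V_g = (g/f)|∂Z/∂n|:
V_g = 9.81 × 1.44×10⁻⁴ / 6.39×10⁻⁵ = 22.1 m/s

22.1 m s⁻¹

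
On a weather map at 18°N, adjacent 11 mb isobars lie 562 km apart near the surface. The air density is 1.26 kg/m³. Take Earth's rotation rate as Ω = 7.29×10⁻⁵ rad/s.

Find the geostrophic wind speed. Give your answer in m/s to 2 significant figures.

Coriolis parameter at 18°N:
f = 2Ω sin φ = 2 × 7.29×10⁻⁵ × sin 18° = 4.51×10⁻⁵ s⁻¹
Pressure gradient: |∂P/∂n| = 1100 Pa / 562000 m = 1.96×10⁻³ Pa/m
Geostrophic balance (pressure-gradient force = Coriolis force):
V_g = (1/(fρ)) |∂P/∂n| = 1.96×10⁻³ / (4.51×10⁻⁵ × 1.26) = 34.5 m/s

34 m/s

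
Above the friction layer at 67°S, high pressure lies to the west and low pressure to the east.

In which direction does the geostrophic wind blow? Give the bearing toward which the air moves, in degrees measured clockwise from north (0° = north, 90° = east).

000°

The pressure-gradient force points toward the east (bearing 090°).
Geostrophic balance: in the Southern Hemisphere the Coriolis force deflects motion to the left, so the geostrophic wind blows 90° to the left of the pressure-gradient force (low pressure on the right).
Rotating 090° by 90° counterclockwise gives 000° — the wind blows toward the north.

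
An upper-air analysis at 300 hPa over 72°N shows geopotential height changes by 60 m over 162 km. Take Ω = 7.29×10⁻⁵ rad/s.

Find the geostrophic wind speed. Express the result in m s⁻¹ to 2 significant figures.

26 m s⁻¹

Coriolis parameter at 72°N:
f = 2Ω sin φ = 2 × 7.29×10⁻⁵ × sin 72° = 1.39×10⁻⁴ s⁻¹
Height gradient: |∂Z/∂n| = 60 m / 162000 m = 3.70×10⁻⁴
On a pressure surface, geostrophic balance gives V_g = (g/f)|∂Z/∂n|:
V_g = 9.81 × 3.70×10⁻⁴ / 1.39×10⁻⁴ = 26.2 m/s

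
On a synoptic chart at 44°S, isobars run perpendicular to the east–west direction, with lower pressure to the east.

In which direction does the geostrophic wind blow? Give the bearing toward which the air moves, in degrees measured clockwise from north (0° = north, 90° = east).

The pressure-gradient force points toward the east (bearing 090°).
Geostrophic balance: in the Southern Hemisphere the Coriolis force deflects motion to the left, so the geostrophic wind blows 90° to the left of the pressure-gradient force (low pressure on the right).
Rotating 090° by 90° counterclockwise gives 000° — the wind blows toward the north.

000°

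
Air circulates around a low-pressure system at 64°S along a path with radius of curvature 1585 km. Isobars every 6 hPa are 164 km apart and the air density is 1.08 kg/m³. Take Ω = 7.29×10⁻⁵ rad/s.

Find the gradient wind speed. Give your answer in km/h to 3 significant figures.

Coriolis parameter at 64°S:
f = 2Ω sin φ = 2 × 7.29×10⁻⁵ × sin 64° = 1.31×10⁻⁴ s⁻¹
Pressure gradient: |∂P/∂n| = 600 Pa / 164000 m = 3.66×10⁻³ Pa/m
Geostrophic speed: V_g = |∂P/∂n|/(fρ) = 3.66×10⁻³/(1.31×10⁻⁴ × 1.08) = 25.9 m/s
Around a low, centrifugal force acts outward with Coriolis, so pressure-gradient force balances both:
(1/ρ)|∂P/∂n| = fV + V²/R  →  V² + fR·V − fR·V_g = 0
With fR = 1.31×10⁻⁴ × 1585×10³ m = 208 m/s:
V = [−fR + √((fR)² + 4 fR V_g)]/2 = [−208 + √(208² + 4×208×25.9)]/2 = 23.2 m/s
Subgeostrophic (V < V_g = 25.9 m/s), as expected around a low.
Converting: 23.2 m/s × 3.6 = 83.7 km/h

83.7 km/h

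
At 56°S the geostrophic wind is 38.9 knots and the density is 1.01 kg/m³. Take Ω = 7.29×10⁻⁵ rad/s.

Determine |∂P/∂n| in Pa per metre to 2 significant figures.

2.4×10⁻³ Pa/m

Coriolis parameter at 56°S:
f = 2Ω sin φ = 2 × 7.29×10⁻⁵ × sin 56° = 1.21×10⁻⁴ s⁻¹
Wind speed in SI: 38.9 knots = 20.0 m/s
Geostrophic balance rearranged: |∂P/∂n| = f ρ V_g
|∂P/∂n| = 1.21×10⁻⁴ × 1.01 × 20.0 = 2.44×10⁻³ Pa/m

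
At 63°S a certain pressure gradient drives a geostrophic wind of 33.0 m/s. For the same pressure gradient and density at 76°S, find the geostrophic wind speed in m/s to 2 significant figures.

With the same pressure gradient and density, V_g ∝ 1/f ∝ 1/sin φ.
V₂ = V₁ · sin φ₁ / sin φ₂ = 33.0 × sin 63° / sin 76°
V₂ = 33.0 × 0.8910/0.9703 = 30 m/s

30 m/s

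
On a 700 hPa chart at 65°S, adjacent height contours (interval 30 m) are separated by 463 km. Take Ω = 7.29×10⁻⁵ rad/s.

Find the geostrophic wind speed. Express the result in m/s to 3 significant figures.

4.81 m/s

Coriolis parameter at 65°S:
f = 2Ω sin φ = 2 × 7.29×10⁻⁵ × sin 65° = 1.32×10⁻⁴ s⁻¹
Height gradient: |∂Z/∂n| = 30 m / 463000 m = 6.48×10⁻⁵
On a pressure surface, geostrophic balance gives V_g = (g/f)|∂Z/∂n|:
V_g = 9.81 × 6.48×10⁻⁵ / 1.32×10⁻⁴ = 4.81 m/s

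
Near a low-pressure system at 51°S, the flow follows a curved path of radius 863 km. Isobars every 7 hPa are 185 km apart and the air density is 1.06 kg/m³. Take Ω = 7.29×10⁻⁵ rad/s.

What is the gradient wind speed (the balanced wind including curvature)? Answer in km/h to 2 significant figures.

90 km/h

Coriolis parameter at 51°S:
f = 2Ω sin φ = 2 × 7.29×10⁻⁵ × sin 51° = 1.13×10⁻⁴ s⁻¹
Pressure gradient: |∂P/∂n| = 700 Pa / 185000 m = 3.78×10⁻³ Pa/m
Geostrophic speed: V_g = |∂P/∂n|/(fρ) = 3.78×10⁻³/(1.13×10⁻⁴ × 1.06) = 31.5 m/s
Around a low, centrifugal force acts outward with Coriolis, so pressure-gradient force balances both:
(1/ρ)|∂P/∂n| = fV + V²/R  →  V² + fR·V − fR·V_g = 0
With fR = 1.13×10⁻⁴ × 863×10³ m = 97.8 m/s:
V = [−fR + √((fR)² + 4 fR V_g)]/2 = [−97.8 + √(97.8² + 4×97.8×31.5)]/2 = 25.1 m/s
Subgeostrophic (V < V_g = 31.5 m/s), as expected around a low.
Converting: 25.1 m/s × 3.6 = 90 km/h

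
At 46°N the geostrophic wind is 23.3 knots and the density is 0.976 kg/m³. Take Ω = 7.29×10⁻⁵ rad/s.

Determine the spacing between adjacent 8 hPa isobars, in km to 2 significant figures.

Coriolis parameter at 46°N:
f = 2Ω sin φ = 2 × 7.29×10⁻⁵ × sin 46° = 1.05×10⁻⁴ s⁻¹
Wind speed in SI: 23.3 knots = 12.0 m/s
Geostrophic balance rearranged: |∂P/∂n| = f ρ V_g
|∂P/∂n| = 1.05×10⁻⁴ × 0.976 × 12.0 = 1.23×10⁻³ Pa/m
Isobar spacing: Δn = ΔP/|∂P/∂n| = 800 Pa / 1.23×10⁻³ Pa/m = 652010 m ≈ 650 km

650 km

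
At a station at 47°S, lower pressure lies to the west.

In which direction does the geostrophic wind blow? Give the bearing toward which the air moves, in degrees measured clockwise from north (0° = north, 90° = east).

The pressure-gradient force points toward the west (bearing 270°).
Geostrophic balance: in the Southern Hemisphere the Coriolis force deflects motion to the left, so the geostrophic wind blows 90° to the left of the pressure-gradient force (low pressure on the right).
Rotating 270° by 90° counterclockwise gives 180° — the wind blows toward the south.

180°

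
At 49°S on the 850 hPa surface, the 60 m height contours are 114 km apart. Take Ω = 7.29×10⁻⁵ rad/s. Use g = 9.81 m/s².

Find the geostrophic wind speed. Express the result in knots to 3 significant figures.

Coriolis parameter at 49°S:
f = 2Ω sin φ = 2 × 7.29×10⁻⁵ × sin 49° = 1.10×10⁻⁴ s⁻¹
Height gradient: |∂Z/∂n| = 60 m / 114000 m = 5.26×10⁻⁴
On a pressure surface, geostrophic balance gives V_g = (g/f)|∂Z/∂n|:
V_g = 9.81 × 5.26×10⁻⁴ / 1.10×10⁻⁴ = 46.9 m/s
Converting: 46.9 m/s × 1.944 = 91.2 knots

91.2 knots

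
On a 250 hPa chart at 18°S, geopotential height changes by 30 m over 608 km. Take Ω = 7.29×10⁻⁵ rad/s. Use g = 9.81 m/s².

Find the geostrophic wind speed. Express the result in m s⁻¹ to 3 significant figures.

Coriolis parameter at 18°S:
f = 2Ω sin φ = 2 × 7.29×10⁻⁵ × sin 18° = 4.51×10⁻⁵ s⁻¹
Height gradient: |∂Z/∂n| = 30 m / 608000 m = 4.93×10⁻⁵
On a pressure surface, geostrophic balance gives V_g = (g/f)|∂Z/∂n|:
V_g = 9.81 × 4.93×10⁻⁵ / 4.51×10⁻⁵ = 10.7 m/s

10.7 m s⁻¹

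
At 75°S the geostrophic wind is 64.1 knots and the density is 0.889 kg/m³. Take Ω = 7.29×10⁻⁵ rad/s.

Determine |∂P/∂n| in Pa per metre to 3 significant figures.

4.13×10⁻³ Pa/m

Coriolis parameter at 75°S:
f = 2Ω sin φ = 2 × 7.29×10⁻⁵ × sin 75° = 1.41×10⁻⁴ s⁻¹
Wind speed in SI: 64.1 knots = 33.0 m/s
Geostrophic balance rearranged: |∂P/∂n| = f ρ V_g
|∂P/∂n| = 1.41×10⁻⁴ × 0.889 × 33.0 = 4.13×10⁻³ Pa/m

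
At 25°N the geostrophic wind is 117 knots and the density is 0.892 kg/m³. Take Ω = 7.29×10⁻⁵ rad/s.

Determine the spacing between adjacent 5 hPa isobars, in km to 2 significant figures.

150 km

Coriolis parameter at 25°N:
f = 2Ω sin φ = 2 × 7.29×10⁻⁵ × sin 25° = 6.16×10⁻⁵ s⁻¹
Wind speed in SI: 117 knots = 60.2 m/s
Geostrophic balance rearranged: |∂P/∂n| = f ρ V_g
|∂P/∂n| = 6.16×10⁻⁵ × 0.892 × 60.2 = 3.31×10⁻³ Pa/m
Isobar spacing: Δn = ΔP/|∂P/∂n| = 500 Pa / 3.31×10⁻³ Pa/m = 151139 m ≈ 150 km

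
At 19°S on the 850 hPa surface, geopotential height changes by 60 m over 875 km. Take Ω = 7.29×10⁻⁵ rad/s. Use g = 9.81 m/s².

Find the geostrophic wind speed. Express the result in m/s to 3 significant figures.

14.2 m/s

Coriolis parameter at 19°S:
f = 2Ω sin φ = 2 × 7.29×10⁻⁵ × sin 19° = 4.75×10⁻⁵ s⁻¹
Height gradient: |∂Z/∂n| = 60 m / 875000 m = 6.86×10⁻⁵
On a pressure surface, geostrophic balance gives V_g = (g/f)|∂Z/∂n|:
V_g = 9.81 × 6.86×10⁻⁵ / 4.75×10⁻⁵ = 14.2 m/s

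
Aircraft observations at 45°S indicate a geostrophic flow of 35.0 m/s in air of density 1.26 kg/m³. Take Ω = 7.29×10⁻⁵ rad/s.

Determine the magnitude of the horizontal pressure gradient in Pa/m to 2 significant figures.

Coriolis parameter at 45°S:
f = 2Ω sin φ = 2 × 7.29×10⁻⁵ × sin 45° = 1.03×10⁻⁴ s⁻¹
Geostrophic balance rearranged: |∂P/∂n| = f ρ V_g
|∂P/∂n| = 1.03×10⁻⁴ × 1.26 × 35.0 = 4.55×10⁻³ Pa/m

4.5×10⁻³ Pa/m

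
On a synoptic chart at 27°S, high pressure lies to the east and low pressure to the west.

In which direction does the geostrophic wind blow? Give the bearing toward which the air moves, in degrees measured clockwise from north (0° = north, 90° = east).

The pressure-gradient force points toward the west (bearing 270°).
Geostrophic balance: in the Southern Hemisphere the Coriolis force deflects motion to the left, so the geostrophic wind blows 90° to the left of the pressure-gradient force (low pressure on the right).
Rotating 270° by 90° counterclockwise gives 180° — the wind blows toward the south.

180°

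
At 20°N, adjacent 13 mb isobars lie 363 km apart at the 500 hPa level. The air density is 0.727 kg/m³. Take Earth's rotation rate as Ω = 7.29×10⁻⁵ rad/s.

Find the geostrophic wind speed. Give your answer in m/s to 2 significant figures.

99 m/s

Coriolis parameter at 20°N:
f = 2Ω sin φ = 2 × 7.29×10⁻⁵ × sin 20° = 4.99×10⁻⁵ s⁻¹
Pressure gradient: |∂P/∂n| = 1300 Pa / 363000 m = 3.58×10⁻³ Pa/m
Geostrophic balance (pressure-gradient force = Coriolis force):
V_g = (1/(fρ)) |∂P/∂n| = 3.58×10⁻³ / (4.99×10⁻⁵ × 0.727) = 98.8 m/s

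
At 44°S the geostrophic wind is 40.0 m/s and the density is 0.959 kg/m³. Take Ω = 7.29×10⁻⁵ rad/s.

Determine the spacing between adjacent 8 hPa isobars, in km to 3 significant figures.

Coriolis parameter at 44°S:
f = 2Ω sin φ = 2 × 7.29×10⁻⁵ × sin 44° = 1.01×10⁻⁴ s⁻¹
Geostrophic balance rearranged: |∂P/∂n| = f ρ V_g
|∂P/∂n| = 1.01×10⁻⁴ × 0.959 × 40.0 = 3.89×10⁻³ Pa/m
Isobar spacing: Δn = ΔP/|∂P/∂n| = 800 Pa / 3.89×10⁻³ Pa/m = 205912 m ≈ 206 km

206 km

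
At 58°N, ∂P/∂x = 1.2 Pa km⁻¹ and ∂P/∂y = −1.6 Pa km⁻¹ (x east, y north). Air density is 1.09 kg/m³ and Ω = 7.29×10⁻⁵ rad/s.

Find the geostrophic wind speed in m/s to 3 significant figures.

Coriolis parameter at 58°N:
f = 2Ω sin φ = 2 × 7.29×10⁻⁵ × sin 58° = 1.24×10⁻⁴ s⁻¹
Component geostrophic relations (x east, y north):
u_g = −(1/(fρ)) ∂P/∂y,  v_g = (1/(fρ)) ∂P/∂x
u_g = −(−1.6×10⁻³)/(1.24×10⁻⁴ × 1.09) = 11.9 m/s;  v_g = (1.2×10⁻³)/(1.24×10⁻⁴ × 1.09) = 8.90 m/s
|V_g| = √(u_g² + v_g²) = 14.8 m/s

14.8 m/s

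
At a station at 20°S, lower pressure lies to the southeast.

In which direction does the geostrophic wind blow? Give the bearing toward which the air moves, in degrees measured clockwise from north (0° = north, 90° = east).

045°

The pressure-gradient force points toward the southeast (bearing 135°).
Geostrophic balance: in the Southern Hemisphere the Coriolis force deflects motion to the left, so the geostrophic wind blows 90° to the left of the pressure-gradient force (low pressure on the right).
Rotating 135° by 90° counterclockwise gives 045° — the wind blows toward the northeast.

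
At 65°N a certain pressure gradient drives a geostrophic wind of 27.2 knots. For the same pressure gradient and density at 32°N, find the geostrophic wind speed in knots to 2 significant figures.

47 knots

With the same pressure gradient and density, V_g ∝ 1/f ∝ 1/sin φ.
V₂ = V₁ · sin φ₁ / sin φ₂ = 27.2 × sin 65° / sin 32°
V₂ = 27.2 × 0.9063/0.5299 = 47 knots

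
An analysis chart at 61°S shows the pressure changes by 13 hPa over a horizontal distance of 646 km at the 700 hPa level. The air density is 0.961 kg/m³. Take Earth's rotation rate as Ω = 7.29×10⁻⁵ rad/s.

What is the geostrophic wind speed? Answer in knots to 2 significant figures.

32 knots

Coriolis parameter at 61°S:
f = 2Ω sin φ = 2 × 7.29×10⁻⁵ × sin 61° = 1.28×10⁻⁴ s⁻¹
Pressure gradient: |∂P/∂n| = 1300 Pa / 646000 m = 2.01×10⁻³ Pa/m
Geostrophic balance (pressure-gradient force = Coriolis force):
V_g = (1/(fρ)) |∂P/∂n| = 2.01×10⁻³ / (1.28×10⁻⁴ × 0.961) = 16.4 m/s
Converting: 16.4 m/s × 1.944 = 32 knots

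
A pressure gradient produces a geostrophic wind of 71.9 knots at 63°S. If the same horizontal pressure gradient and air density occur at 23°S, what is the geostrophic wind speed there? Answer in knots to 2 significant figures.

With the same pressure gradient and density, V_g ∝ 1/f ∝ 1/sin φ.
V₂ = V₁ · sin φ₁ / sin φ₂ = 71.9 × sin 63° / sin 23°
V₂ = 71.9 × 0.8910/0.3907 = 160 knots

160 knots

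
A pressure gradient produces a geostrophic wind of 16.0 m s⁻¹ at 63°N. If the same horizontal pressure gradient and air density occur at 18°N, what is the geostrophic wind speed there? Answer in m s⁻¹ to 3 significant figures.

With the same pressure gradient and density, V_g ∝ 1/f ∝ 1/sin φ.
V₂ = V₁ · sin φ₁ / sin φ₂ = 16.0 × sin 63° / sin 18°
V₂ = 16.0 × 0.8910/0.3090 = 46.1 m s⁻¹

46.1 m s⁻¹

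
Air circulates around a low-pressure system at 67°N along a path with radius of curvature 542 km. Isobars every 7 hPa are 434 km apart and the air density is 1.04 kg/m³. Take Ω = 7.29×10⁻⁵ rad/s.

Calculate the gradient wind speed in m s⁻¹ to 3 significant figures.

10.1 m s⁻¹

Coriolis parameter at 67°N:
f = 2Ω sin φ = 2 × 7.29×10⁻⁵ × sin 67° = 1.34×10⁻⁴ s⁻¹
Pressure gradient: |∂P/∂n| = 700 Pa / 434000 m = 1.61×10⁻³ Pa/m
Geostrophic speed: V_g = |∂P/∂n|/(fρ) = 1.61×10⁻³/(1.34×10⁻⁴ × 1.04) = 11.6 m/s
Around a low, centrifugal force acts outward with Coriolis, so pressure-gradient force balances both:
(1/ρ)|∂P/∂n| = fV + V²/R  →  V² + fR·V − fR·V_g = 0
With fR = 1.34×10⁻⁴ × 542×10³ m = 72.7 m/s:
V = [−fR + √((fR)² + 4 fR V_g)]/2 = [−72.7 + √(72.7² + 4×72.7×11.6)]/2 = 10.1 m/s
Subgeostrophic (V < V_g = 11.6 m/s), as expected around a low.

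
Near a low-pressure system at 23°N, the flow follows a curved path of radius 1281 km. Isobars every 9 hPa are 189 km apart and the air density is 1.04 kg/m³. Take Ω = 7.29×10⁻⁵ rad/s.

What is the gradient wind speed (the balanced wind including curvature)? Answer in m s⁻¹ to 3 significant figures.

Coriolis parameter at 23°N:
f = 2Ω sin φ = 2 × 7.29×10⁻⁵ × sin 23° = 5.70×10⁻⁵ s⁻¹
Pressure gradient: |∂P/∂n| = 900 Pa / 189000 m = 4.76×10⁻³ Pa/m
Geostrophic speed: V_g = |∂P/∂n|/(fρ) = 4.76×10⁻³/(5.70×10⁻⁵ × 1.04) = 80.4 m/s
Around a low, centrifugal force acts outward with Coriolis, so pressure-gradient force balances both:
(1/ρ)|∂P/∂n| = fV + V²/R  →  V² + fR·V − fR·V_g = 0
With fR = 5.70×10⁻⁵ × 1281×10³ m = 73.0 m/s:
V = [−fR + √((fR)² + 4 fR V_g)]/2 = [−73.0 + √(73.0² + 4×73.0×80.4)]/2 = 48.3 m/s
Subgeostrophic (V < V_g = 80.4 m/s), as expected around a low.

48.3 m s⁻¹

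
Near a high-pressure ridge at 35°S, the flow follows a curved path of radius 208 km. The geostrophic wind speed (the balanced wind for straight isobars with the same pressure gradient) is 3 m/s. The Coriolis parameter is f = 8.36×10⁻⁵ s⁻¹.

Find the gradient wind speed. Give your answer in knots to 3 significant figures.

7.49 knots

Around a high, pressure-gradient force acts outward with centrifugal, so Coriolis balances both:
fV = (1/ρ)|∂P/∂n| + V²/R  →  V² − fR·V + fR·V_g = 0
With fR = 8.36×10⁻⁵ × 208×10³ m = 17.4 m/s:
V = [fR − √((fR)² − 4 fR V_g)]/2 = [17.4 − √(17.4² − 4×17.4×3)]/2 = 3.85 m/s
Supergeostrophic (V > V_g = 3 m/s), as expected around a high.
Converting: 3.85 m/s × 1.944 = 7.49 knots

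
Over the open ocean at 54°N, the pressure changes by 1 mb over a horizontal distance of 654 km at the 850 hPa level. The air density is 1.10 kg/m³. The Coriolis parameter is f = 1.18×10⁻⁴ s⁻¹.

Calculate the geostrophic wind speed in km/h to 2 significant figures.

Pressure gradient: |∂P/∂n| = 100 Pa / 654000 m = 1.53×10⁻⁴ Pa/m
Geostrophic balance (pressure-gradient force = Coriolis force):
V_g = (1/(fρ)) |∂P/∂n| = 1.53×10⁻⁴ / (1.18×10⁻⁴ × 1.10) = 1.18 m/s
Converting: 1.18 m/s × 3.6 = 4.2 km/h

4.2 km/h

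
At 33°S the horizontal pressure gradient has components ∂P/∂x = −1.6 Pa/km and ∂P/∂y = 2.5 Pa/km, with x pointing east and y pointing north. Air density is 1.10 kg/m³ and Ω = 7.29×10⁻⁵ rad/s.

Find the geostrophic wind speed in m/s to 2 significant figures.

34 m/s

Coriolis parameter at 33°S:
f = 2Ω sin φ = 2 × 7.29×10⁻⁵ × sin 33° = 7.94×10⁻⁵ s⁻¹
In the Southern Hemisphere f is negative: f = −7.94×10⁻⁵ s⁻¹.
Component geostrophic relations (x east, y north):
u_g = −(1/(fρ)) ∂P/∂y,  v_g = (1/(fρ)) ∂P/∂x
u_g = −(2.5×10⁻³)/(−7.94×10⁻⁵ × 1.10) = 28.6 m/s;  v_g = (−1.6×10⁻³)/(−7.94×10⁻⁵ × 1.10) = 18.3 m/s
|V_g| = √(u_g² + v_g²) = 34.0 m/s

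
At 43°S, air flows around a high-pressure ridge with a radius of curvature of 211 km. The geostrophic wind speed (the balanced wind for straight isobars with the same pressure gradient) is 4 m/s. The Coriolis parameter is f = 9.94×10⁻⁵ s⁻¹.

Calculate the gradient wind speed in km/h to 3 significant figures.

Around a high, pressure-gradient force acts outward with centrifugal, so Coriolis balances both:
fV = (1/ρ)|∂P/∂n| + V²/R  →  V² − fR·V + fR·V_g = 0
With fR = 9.94×10⁻⁵ × 211×10³ m = 21.0 m/s:
V = [fR − √((fR)² − 4 fR V_g)]/2 = [21.0 − √(21.0² − 4×21.0×4)]/2 = 5.38 m/s
Supergeostrophic (V > V_g = 4 m/s), as expected around a high.
Converting: 5.38 m/s × 3.6 = 19.4 km/h

19.4 km/h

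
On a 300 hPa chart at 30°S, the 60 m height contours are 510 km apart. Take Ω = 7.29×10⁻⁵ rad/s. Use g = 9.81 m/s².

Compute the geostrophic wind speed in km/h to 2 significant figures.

57 km/h

Coriolis parameter at 30°S:
f = 2Ω sin φ = 2 × 7.29×10⁻⁵ × sin 30° = 7.29×10⁻⁵ s⁻¹
Height gradient: |∂Z/∂n| = 60 m / 510000 m = 1.18×10⁻⁴
On a pressure surface, geostrophic balance gives V_g = (g/f)|∂Z/∂n|:
V_g = 9.81 × 1.18×10⁻⁴ / 7.29×10⁻⁵ = 15.8 m/s
Converting: 15.8 m/s × 3.6 = 57 km/h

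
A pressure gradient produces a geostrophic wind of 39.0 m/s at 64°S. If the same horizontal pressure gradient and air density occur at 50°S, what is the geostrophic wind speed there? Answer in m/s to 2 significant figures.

With the same pressure gradient and density, V_g ∝ 1/f ∝ 1/sin φ.
V₂ = V₁ · sin φ₁ / sin φ₂ = 39.0 × sin 64° / sin 50°
V₂ = 39.0 × 0.8988/0.7660 = 46 m/s

46 m/s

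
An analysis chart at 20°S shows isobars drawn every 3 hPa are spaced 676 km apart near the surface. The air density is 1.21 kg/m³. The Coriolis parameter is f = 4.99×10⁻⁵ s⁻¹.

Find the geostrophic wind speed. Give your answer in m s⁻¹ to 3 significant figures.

7.35 m s⁻¹

Pressure gradient: |∂P/∂n| = 300 Pa / 676000 m = 4.44×10⁻⁴ Pa/m
Geostrophic balance (pressure-gradient force = Coriolis force):
V_g = (1/(fρ)) |∂P/∂n| = 4.44×10⁻⁴ / (4.99×10⁻⁵ × 1.21) = 7.35 m/s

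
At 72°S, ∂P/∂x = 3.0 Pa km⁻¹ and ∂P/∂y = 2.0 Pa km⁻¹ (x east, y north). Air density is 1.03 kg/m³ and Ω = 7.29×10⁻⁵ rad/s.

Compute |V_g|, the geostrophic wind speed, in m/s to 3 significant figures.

25.2 m/s

Coriolis parameter at 72°S:
f = 2Ω sin φ = 2 × 7.29×10⁻⁵ × sin 72° = 1.39×10⁻⁴ s⁻¹
In the Southern Hemisphere f is negative: f = −1.39×10⁻⁴ s⁻¹.
Component geostrophic relations (x east, y north):
u_g = −(1/(fρ)) ∂P/∂y,  v_g = (1/(fρ)) ∂P/∂x
u_g = −(2.0×10⁻³)/(−1.39×10⁻⁴ × 1.03) = 14.0 m/s;  v_g = (3.0×10⁻³)/(−1.39×10⁻⁴ × 1.03) = −21.0 m/s
|V_g| = √(u_g² + v_g²) = 25.2 m/s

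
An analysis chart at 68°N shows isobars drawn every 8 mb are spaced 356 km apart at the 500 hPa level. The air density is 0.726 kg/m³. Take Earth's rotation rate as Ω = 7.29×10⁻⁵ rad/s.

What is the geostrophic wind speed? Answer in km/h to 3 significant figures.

82.4 km/h

Coriolis parameter at 68°N:
f = 2Ω sin φ = 2 × 7.29×10⁻⁵ × sin 68° = 1.35×10⁻⁴ s⁻¹
Pressure gradient: |∂P/∂n| = 800 Pa / 356000 m = 2.25×10⁻³ Pa/m
Geostrophic balance (pressure-gradient force = Coriolis force):
V_g = (1/(fρ)) |∂P/∂n| = 2.25×10⁻³ / (1.35×10⁻⁴ × 0.726) = 22.9 m/s
Converting: 22.9 m/s × 3.6 = 82.4 km/h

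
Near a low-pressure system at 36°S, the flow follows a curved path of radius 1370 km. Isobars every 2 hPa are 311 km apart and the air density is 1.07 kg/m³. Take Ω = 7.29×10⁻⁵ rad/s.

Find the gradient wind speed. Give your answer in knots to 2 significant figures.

Coriolis parameter at 36°S:
f = 2Ω sin φ = 2 × 7.29×10⁻⁵ × sin 36° = 8.57×10⁻⁵ s⁻¹
Pressure gradient: |∂P/∂n| = 200 Pa / 311000 m = 6.43×10⁻⁴ Pa/m
Geostrophic speed: V_g = |∂P/∂n|/(fρ) = 6.43×10⁻⁴/(8.57×10⁻⁵ × 1.07) = 7.01 m/s
Around a low, centrifugal force acts outward with Coriolis, so pressure-gradient force balances both:
(1/ρ)|∂P/∂n| = fV + V²/R  →  V² + fR·V − fR·V_g = 0
With fR = 8.57×10⁻⁵ × 1370×10³ m = 117 m/s:
V = [−fR + √((fR)² + 4 fR V_g)]/2 = [−117 + √(117² + 4×117×7.01)]/2 = 6.64 m/s
Subgeostrophic (V < V_g = 7.01 m/s), as expected around a low.
Converting: 6.64 m/s × 1.944 = 13 knots

13 knots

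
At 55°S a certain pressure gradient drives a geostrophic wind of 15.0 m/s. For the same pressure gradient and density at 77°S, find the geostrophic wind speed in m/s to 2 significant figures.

13 m/s

With the same pressure gradient and density, V_g ∝ 1/f ∝ 1/sin φ.
V₂ = V₁ · sin φ₁ / sin φ₂ = 15.0 × sin 55° / sin 77°
V₂ = 15.0 × 0.8192/0.9744 = 13 m/s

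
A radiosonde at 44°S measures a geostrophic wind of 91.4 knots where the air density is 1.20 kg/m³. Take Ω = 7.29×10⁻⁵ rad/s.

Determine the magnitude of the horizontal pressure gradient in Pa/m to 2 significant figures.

Coriolis parameter at 44°S:
f = 2Ω sin φ = 2 × 7.29×10⁻⁵ × sin 44° = 1.01×10⁻⁴ s⁻¹
Wind speed in SI: 91.4 knots = 47.0 m/s
Geostrophic balance rearranged: |∂P/∂n| = f ρ V_g
|∂P/∂n| = 1.01×10⁻⁴ × 1.20 × 47.0 = 5.71×10⁻³ Pa/m

5.7×10⁻³ Pa/m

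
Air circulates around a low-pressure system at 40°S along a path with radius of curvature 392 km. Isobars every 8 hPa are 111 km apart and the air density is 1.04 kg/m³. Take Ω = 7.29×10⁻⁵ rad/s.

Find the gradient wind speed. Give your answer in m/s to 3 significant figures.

36.9 m/s

Coriolis parameter at 40°S:
f = 2Ω sin φ = 2 × 7.29×10⁻⁵ × sin 40° = 9.37×10⁻⁵ s⁻¹
Pressure gradient: |∂P/∂n| = 800 Pa / 111000 m = 7.21×10⁻³ Pa/m
Geostrophic speed: V_g = |∂P/∂n|/(fρ) = 7.21×10⁻³/(9.37×10⁻⁵ × 1.04) = 73.9 m/s
Around a low, centrifugal force acts outward with Coriolis, so pressure-gradient force balances both:
(1/ρ)|∂P/∂n| = fV + V²/R  →  V² + fR·V − fR·V_g = 0
With fR = 9.37×10⁻⁵ × 392×10³ m = 36.7 m/s:
V = [−fR + √((fR)² + 4 fR V_g)]/2 = [−36.7 + √(36.7² + 4×36.7×73.9)]/2 = 36.9 m/s
Subgeostrophic (V < V_g = 73.9 m/s), as expected around a low.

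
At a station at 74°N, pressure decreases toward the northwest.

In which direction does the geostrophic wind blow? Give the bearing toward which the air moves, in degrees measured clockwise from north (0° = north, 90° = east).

045°

The pressure-gradient force points toward the northwest (bearing 315°).
Geostrophic balance: in the Northern Hemisphere the Coriolis force deflects motion to the right, so the geostrophic wind blows 90° to the right of the pressure-gradient force (low pressure on the left).
Rotating 315° by 90° clockwise gives 045° — the wind blows toward the northeast.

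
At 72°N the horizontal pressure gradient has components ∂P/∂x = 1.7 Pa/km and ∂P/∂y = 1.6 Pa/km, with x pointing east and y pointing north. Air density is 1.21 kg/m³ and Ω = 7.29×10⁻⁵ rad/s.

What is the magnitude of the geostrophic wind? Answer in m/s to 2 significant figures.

14 m/s

Coriolis parameter at 72°N:
f = 2Ω sin φ = 2 × 7.29×10⁻⁵ × sin 72° = 1.39×10⁻⁴ s⁻¹
Component geostrophic relations (x east, y north):
u_g = −(1/(fρ)) ∂P/∂y,  v_g = (1/(fρ)) ∂P/∂x
u_g = −(1.6×10⁻³)/(1.39×10⁻⁴ × 1.21) = −9.54 m/s;  v_g = (1.7×10⁻³)/(1.39×10⁻⁴ × 1.21) = 10.1 m/s
|V_g| = √(u_g² + v_g²) = 13.9 m/s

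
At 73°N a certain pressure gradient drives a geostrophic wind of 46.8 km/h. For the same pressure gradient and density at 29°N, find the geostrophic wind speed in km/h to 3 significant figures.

92.3 km/h

With the same pressure gradient and density, V_g ∝ 1/f ∝ 1/sin φ.
V₂ = V₁ · sin φ₁ / sin φ₂ = 46.8 × sin 73° / sin 29°
V₂ = 46.8 × 0.9563/0.4848 = 92.3 km/h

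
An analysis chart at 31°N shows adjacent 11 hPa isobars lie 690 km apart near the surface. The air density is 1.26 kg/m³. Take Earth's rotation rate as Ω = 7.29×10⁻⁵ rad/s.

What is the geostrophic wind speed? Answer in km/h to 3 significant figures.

Coriolis parameter at 31°N:
f = 2Ω sin φ = 2 × 7.29×10⁻⁵ × sin 31° = 7.51×10⁻⁵ s⁻¹
Pressure gradient: |∂P/∂n| = 1100 Pa / 690000 m = 1.59×10⁻³ Pa/m
Geostrophic balance (pressure-gradient force = Coriolis force):
V_g = (1/(fρ)) |∂P/∂n| = 1.59×10⁻³ / (7.51×10⁻⁵ × 1.26) = 16.8 m/s
Converting: 16.8 m/s × 3.6 = 60.7 km/h

60.7 km/h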